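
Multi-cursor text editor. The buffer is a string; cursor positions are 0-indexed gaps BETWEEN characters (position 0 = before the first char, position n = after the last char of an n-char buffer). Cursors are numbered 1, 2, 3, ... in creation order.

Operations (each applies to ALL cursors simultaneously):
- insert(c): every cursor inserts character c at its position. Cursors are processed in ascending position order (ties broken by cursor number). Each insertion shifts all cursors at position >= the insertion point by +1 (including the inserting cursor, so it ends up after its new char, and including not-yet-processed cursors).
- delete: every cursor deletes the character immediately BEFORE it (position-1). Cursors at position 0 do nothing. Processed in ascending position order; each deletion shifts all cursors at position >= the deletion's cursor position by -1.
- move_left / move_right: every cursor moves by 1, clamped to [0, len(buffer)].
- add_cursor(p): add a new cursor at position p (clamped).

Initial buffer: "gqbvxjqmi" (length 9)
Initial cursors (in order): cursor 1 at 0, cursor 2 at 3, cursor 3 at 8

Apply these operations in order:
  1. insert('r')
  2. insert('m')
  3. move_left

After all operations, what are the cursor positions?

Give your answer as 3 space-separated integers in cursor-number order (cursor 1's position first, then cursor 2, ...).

After op 1 (insert('r')): buffer="rgqbrvxjqmri" (len 12), cursors c1@1 c2@5 c3@11, authorship 1...2.....3.
After op 2 (insert('m')): buffer="rmgqbrmvxjqmrmi" (len 15), cursors c1@2 c2@7 c3@14, authorship 11...22.....33.
After op 3 (move_left): buffer="rmgqbrmvxjqmrmi" (len 15), cursors c1@1 c2@6 c3@13, authorship 11...22.....33.

Answer: 1 6 13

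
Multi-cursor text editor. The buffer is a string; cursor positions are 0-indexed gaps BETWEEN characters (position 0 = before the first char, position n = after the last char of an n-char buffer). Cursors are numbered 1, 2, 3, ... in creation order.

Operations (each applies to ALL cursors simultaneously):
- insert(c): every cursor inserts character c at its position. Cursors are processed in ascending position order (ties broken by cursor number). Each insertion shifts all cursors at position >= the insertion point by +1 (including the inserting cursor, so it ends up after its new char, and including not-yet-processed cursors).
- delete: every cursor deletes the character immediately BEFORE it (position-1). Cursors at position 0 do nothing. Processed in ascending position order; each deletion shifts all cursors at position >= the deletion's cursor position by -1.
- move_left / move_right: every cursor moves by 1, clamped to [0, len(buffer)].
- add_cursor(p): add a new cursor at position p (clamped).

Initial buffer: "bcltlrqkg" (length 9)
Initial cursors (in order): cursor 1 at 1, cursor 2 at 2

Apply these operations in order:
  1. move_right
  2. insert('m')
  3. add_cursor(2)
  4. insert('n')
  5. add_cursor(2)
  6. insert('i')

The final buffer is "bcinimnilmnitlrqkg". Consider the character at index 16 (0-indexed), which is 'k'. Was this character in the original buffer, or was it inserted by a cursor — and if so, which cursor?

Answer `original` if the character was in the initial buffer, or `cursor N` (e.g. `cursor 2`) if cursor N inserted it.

After op 1 (move_right): buffer="bcltlrqkg" (len 9), cursors c1@2 c2@3, authorship .........
After op 2 (insert('m')): buffer="bcmlmtlrqkg" (len 11), cursors c1@3 c2@5, authorship ..1.2......
After op 3 (add_cursor(2)): buffer="bcmlmtlrqkg" (len 11), cursors c3@2 c1@3 c2@5, authorship ..1.2......
After op 4 (insert('n')): buffer="bcnmnlmntlrqkg" (len 14), cursors c3@3 c1@5 c2@8, authorship ..311.22......
After op 5 (add_cursor(2)): buffer="bcnmnlmntlrqkg" (len 14), cursors c4@2 c3@3 c1@5 c2@8, authorship ..311.22......
After op 6 (insert('i')): buffer="bcinimnilmnitlrqkg" (len 18), cursors c4@3 c3@5 c1@8 c2@12, authorship ..433111.222......
Authorship (.=original, N=cursor N): . . 4 3 3 1 1 1 . 2 2 2 . . . . . .
Index 16: author = original

Answer: original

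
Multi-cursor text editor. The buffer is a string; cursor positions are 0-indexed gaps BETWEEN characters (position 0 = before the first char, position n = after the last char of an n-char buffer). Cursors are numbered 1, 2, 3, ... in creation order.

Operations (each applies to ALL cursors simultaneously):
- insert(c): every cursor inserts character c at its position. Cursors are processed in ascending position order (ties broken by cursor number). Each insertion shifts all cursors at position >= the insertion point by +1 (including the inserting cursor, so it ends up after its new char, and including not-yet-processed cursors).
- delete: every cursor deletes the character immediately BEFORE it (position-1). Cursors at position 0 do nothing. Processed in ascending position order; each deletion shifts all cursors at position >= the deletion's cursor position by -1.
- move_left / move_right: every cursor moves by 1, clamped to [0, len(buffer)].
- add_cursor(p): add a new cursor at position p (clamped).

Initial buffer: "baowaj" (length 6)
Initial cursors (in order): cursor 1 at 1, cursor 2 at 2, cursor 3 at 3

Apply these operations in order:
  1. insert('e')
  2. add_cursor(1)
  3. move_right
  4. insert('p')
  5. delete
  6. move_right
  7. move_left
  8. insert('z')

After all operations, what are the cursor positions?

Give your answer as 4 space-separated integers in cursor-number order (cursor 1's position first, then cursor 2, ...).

Answer: 5 8 11 3

Derivation:
After op 1 (insert('e')): buffer="beaeoewaj" (len 9), cursors c1@2 c2@4 c3@6, authorship .1.2.3...
After op 2 (add_cursor(1)): buffer="beaeoewaj" (len 9), cursors c4@1 c1@2 c2@4 c3@6, authorship .1.2.3...
After op 3 (move_right): buffer="beaeoewaj" (len 9), cursors c4@2 c1@3 c2@5 c3@7, authorship .1.2.3...
After op 4 (insert('p')): buffer="bepapeopewpaj" (len 13), cursors c4@3 c1@5 c2@8 c3@11, authorship .14.12.23.3..
After op 5 (delete): buffer="beaeoewaj" (len 9), cursors c4@2 c1@3 c2@5 c3@7, authorship .1.2.3...
After op 6 (move_right): buffer="beaeoewaj" (len 9), cursors c4@3 c1@4 c2@6 c3@8, authorship .1.2.3...
After op 7 (move_left): buffer="beaeoewaj" (len 9), cursors c4@2 c1@3 c2@5 c3@7, authorship .1.2.3...
After op 8 (insert('z')): buffer="bezazeozewzaj" (len 13), cursors c4@3 c1@5 c2@8 c3@11, authorship .14.12.23.3..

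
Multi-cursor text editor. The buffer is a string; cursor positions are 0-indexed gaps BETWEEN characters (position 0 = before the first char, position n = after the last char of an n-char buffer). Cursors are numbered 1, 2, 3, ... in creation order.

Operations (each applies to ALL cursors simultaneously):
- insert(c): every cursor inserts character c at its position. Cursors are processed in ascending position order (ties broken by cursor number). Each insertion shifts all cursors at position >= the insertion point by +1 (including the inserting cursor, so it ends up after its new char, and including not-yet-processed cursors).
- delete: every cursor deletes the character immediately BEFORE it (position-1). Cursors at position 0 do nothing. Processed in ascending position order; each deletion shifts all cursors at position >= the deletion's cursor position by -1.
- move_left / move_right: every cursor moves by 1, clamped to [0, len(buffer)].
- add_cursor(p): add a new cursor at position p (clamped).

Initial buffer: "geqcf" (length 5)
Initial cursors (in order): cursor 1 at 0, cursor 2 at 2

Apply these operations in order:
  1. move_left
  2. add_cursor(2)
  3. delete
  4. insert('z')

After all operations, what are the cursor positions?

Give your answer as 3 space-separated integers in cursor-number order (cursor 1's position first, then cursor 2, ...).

After op 1 (move_left): buffer="geqcf" (len 5), cursors c1@0 c2@1, authorship .....
After op 2 (add_cursor(2)): buffer="geqcf" (len 5), cursors c1@0 c2@1 c3@2, authorship .....
After op 3 (delete): buffer="qcf" (len 3), cursors c1@0 c2@0 c3@0, authorship ...
After op 4 (insert('z')): buffer="zzzqcf" (len 6), cursors c1@3 c2@3 c3@3, authorship 123...

Answer: 3 3 3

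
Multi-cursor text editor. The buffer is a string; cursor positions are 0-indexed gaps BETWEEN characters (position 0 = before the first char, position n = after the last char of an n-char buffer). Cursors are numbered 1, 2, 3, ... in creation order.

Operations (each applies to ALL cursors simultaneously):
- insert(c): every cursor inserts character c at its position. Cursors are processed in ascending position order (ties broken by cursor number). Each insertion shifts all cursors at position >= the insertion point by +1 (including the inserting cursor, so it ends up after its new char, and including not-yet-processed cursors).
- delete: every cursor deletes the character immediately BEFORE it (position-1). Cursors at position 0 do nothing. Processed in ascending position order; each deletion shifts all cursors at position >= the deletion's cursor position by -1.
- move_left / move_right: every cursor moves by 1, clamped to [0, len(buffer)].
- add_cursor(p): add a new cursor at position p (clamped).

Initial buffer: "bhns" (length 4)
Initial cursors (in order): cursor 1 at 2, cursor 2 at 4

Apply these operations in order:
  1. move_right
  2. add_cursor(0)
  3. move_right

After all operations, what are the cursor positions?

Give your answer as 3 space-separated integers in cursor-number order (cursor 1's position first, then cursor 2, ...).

After op 1 (move_right): buffer="bhns" (len 4), cursors c1@3 c2@4, authorship ....
After op 2 (add_cursor(0)): buffer="bhns" (len 4), cursors c3@0 c1@3 c2@4, authorship ....
After op 3 (move_right): buffer="bhns" (len 4), cursors c3@1 c1@4 c2@4, authorship ....

Answer: 4 4 1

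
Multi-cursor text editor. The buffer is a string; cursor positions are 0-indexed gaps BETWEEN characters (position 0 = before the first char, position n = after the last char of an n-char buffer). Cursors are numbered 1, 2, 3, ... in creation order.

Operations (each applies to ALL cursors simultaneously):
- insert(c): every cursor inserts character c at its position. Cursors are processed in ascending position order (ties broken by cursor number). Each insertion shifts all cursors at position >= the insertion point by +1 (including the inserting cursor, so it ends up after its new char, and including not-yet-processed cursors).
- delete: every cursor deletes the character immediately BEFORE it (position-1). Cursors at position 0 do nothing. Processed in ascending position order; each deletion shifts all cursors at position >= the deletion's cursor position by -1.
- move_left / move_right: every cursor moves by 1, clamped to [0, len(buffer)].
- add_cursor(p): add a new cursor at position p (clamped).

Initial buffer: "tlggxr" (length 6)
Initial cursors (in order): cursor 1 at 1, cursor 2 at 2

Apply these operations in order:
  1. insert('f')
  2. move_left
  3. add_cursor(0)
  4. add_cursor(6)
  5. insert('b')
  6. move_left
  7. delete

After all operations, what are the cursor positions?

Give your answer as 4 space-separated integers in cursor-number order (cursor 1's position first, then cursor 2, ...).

Answer: 1 3 0 6

Derivation:
After op 1 (insert('f')): buffer="tflfggxr" (len 8), cursors c1@2 c2@4, authorship .1.2....
After op 2 (move_left): buffer="tflfggxr" (len 8), cursors c1@1 c2@3, authorship .1.2....
After op 3 (add_cursor(0)): buffer="tflfggxr" (len 8), cursors c3@0 c1@1 c2@3, authorship .1.2....
After op 4 (add_cursor(6)): buffer="tflfggxr" (len 8), cursors c3@0 c1@1 c2@3 c4@6, authorship .1.2....
After op 5 (insert('b')): buffer="btbflbfggbxr" (len 12), cursors c3@1 c1@3 c2@6 c4@10, authorship 3.11.22..4..
After op 6 (move_left): buffer="btbflbfggbxr" (len 12), cursors c3@0 c1@2 c2@5 c4@9, authorship 3.11.22..4..
After op 7 (delete): buffer="bbfbfgbxr" (len 9), cursors c3@0 c1@1 c2@3 c4@6, authorship 31122.4..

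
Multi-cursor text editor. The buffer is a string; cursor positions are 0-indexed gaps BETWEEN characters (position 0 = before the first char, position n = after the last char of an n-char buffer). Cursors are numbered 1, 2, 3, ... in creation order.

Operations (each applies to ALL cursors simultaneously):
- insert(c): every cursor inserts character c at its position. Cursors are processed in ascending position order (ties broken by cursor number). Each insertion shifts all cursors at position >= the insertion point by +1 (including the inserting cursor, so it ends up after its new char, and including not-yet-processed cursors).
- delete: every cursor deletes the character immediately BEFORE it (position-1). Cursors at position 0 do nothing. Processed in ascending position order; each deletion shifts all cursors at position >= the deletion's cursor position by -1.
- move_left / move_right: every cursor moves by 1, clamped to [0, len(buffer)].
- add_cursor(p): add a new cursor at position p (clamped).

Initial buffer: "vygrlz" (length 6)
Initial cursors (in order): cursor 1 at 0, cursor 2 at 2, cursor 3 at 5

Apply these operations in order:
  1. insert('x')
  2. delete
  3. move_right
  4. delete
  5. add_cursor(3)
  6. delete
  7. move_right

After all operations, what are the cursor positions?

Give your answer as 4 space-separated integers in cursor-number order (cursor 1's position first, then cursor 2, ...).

After op 1 (insert('x')): buffer="xvyxgrlxz" (len 9), cursors c1@1 c2@4 c3@8, authorship 1..2...3.
After op 2 (delete): buffer="vygrlz" (len 6), cursors c1@0 c2@2 c3@5, authorship ......
After op 3 (move_right): buffer="vygrlz" (len 6), cursors c1@1 c2@3 c3@6, authorship ......
After op 4 (delete): buffer="yrl" (len 3), cursors c1@0 c2@1 c3@3, authorship ...
After op 5 (add_cursor(3)): buffer="yrl" (len 3), cursors c1@0 c2@1 c3@3 c4@3, authorship ...
After op 6 (delete): buffer="" (len 0), cursors c1@0 c2@0 c3@0 c4@0, authorship 
After op 7 (move_right): buffer="" (len 0), cursors c1@0 c2@0 c3@0 c4@0, authorship 

Answer: 0 0 0 0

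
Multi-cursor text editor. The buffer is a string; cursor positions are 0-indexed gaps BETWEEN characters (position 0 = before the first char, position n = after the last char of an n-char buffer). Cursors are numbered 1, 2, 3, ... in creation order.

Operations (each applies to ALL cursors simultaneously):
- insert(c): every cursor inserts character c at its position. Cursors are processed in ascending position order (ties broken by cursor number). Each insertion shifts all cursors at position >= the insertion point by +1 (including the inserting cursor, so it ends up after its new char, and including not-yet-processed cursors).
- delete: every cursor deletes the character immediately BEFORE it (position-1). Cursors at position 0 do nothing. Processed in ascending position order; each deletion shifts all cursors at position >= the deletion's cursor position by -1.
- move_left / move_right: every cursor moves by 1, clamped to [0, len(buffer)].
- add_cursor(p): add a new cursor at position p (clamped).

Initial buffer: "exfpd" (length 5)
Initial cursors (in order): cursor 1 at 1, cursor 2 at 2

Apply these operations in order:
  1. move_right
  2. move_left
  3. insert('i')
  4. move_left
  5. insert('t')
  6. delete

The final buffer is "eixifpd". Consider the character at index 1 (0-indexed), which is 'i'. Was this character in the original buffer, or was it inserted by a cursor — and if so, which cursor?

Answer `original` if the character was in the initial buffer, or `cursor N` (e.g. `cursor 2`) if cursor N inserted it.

After op 1 (move_right): buffer="exfpd" (len 5), cursors c1@2 c2@3, authorship .....
After op 2 (move_left): buffer="exfpd" (len 5), cursors c1@1 c2@2, authorship .....
After op 3 (insert('i')): buffer="eixifpd" (len 7), cursors c1@2 c2@4, authorship .1.2...
After op 4 (move_left): buffer="eixifpd" (len 7), cursors c1@1 c2@3, authorship .1.2...
After op 5 (insert('t')): buffer="etixtifpd" (len 9), cursors c1@2 c2@5, authorship .11.22...
After op 6 (delete): buffer="eixifpd" (len 7), cursors c1@1 c2@3, authorship .1.2...
Authorship (.=original, N=cursor N): . 1 . 2 . . .
Index 1: author = 1

Answer: cursor 1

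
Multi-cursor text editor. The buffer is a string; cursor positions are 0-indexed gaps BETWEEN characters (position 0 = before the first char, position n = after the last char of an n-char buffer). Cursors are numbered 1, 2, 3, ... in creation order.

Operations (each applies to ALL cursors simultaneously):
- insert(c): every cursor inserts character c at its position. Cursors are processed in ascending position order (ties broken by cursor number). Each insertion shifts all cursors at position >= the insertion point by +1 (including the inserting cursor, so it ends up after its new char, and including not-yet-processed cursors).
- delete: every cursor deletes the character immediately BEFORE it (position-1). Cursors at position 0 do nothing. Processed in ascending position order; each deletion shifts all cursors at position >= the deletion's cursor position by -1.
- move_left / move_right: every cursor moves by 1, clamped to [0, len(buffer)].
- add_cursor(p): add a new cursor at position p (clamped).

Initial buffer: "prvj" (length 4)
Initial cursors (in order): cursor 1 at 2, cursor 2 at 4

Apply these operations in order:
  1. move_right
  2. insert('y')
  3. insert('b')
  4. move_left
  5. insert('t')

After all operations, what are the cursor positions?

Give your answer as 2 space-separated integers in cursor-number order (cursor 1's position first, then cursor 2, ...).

Answer: 5 9

Derivation:
After op 1 (move_right): buffer="prvj" (len 4), cursors c1@3 c2@4, authorship ....
After op 2 (insert('y')): buffer="prvyjy" (len 6), cursors c1@4 c2@6, authorship ...1.2
After op 3 (insert('b')): buffer="prvybjyb" (len 8), cursors c1@5 c2@8, authorship ...11.22
After op 4 (move_left): buffer="prvybjyb" (len 8), cursors c1@4 c2@7, authorship ...11.22
After op 5 (insert('t')): buffer="prvytbjytb" (len 10), cursors c1@5 c2@9, authorship ...111.222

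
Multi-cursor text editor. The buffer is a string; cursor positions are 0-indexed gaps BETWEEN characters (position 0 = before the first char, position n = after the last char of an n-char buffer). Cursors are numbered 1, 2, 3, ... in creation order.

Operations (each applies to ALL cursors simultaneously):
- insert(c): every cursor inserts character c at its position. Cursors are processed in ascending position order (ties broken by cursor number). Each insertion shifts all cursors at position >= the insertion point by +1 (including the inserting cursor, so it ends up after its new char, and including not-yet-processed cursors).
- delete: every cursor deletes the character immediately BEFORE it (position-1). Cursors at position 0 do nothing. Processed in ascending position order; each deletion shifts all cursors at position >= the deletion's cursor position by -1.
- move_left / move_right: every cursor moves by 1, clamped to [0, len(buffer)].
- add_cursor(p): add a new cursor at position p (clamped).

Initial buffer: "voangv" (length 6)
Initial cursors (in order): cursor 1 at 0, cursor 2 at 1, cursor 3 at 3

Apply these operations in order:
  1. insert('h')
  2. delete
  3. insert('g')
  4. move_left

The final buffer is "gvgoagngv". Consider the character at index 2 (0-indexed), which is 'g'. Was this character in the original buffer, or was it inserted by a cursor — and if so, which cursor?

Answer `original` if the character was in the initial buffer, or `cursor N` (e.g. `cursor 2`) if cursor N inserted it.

Answer: cursor 2

Derivation:
After op 1 (insert('h')): buffer="hvhoahngv" (len 9), cursors c1@1 c2@3 c3@6, authorship 1.2..3...
After op 2 (delete): buffer="voangv" (len 6), cursors c1@0 c2@1 c3@3, authorship ......
After op 3 (insert('g')): buffer="gvgoagngv" (len 9), cursors c1@1 c2@3 c3@6, authorship 1.2..3...
After op 4 (move_left): buffer="gvgoagngv" (len 9), cursors c1@0 c2@2 c3@5, authorship 1.2..3...
Authorship (.=original, N=cursor N): 1 . 2 . . 3 . . .
Index 2: author = 2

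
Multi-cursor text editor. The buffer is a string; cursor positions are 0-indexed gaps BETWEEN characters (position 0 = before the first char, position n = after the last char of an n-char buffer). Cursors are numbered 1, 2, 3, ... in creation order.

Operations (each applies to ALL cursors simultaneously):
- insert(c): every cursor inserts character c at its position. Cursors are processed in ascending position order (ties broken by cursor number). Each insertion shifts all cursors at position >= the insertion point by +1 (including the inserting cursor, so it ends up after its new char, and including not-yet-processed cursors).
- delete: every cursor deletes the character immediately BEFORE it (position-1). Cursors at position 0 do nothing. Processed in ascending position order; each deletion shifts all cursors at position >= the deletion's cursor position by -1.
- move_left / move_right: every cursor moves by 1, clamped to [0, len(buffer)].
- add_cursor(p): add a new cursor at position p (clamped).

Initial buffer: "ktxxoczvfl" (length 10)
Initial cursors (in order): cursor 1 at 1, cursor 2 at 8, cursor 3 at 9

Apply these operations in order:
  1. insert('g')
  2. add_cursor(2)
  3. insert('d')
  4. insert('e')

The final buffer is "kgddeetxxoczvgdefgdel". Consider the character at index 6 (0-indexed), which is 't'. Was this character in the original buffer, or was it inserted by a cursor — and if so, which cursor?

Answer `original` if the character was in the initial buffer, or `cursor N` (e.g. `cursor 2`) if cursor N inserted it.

Answer: original

Derivation:
After op 1 (insert('g')): buffer="kgtxxoczvgfgl" (len 13), cursors c1@2 c2@10 c3@12, authorship .1.......2.3.
After op 2 (add_cursor(2)): buffer="kgtxxoczvgfgl" (len 13), cursors c1@2 c4@2 c2@10 c3@12, authorship .1.......2.3.
After op 3 (insert('d')): buffer="kgddtxxoczvgdfgdl" (len 17), cursors c1@4 c4@4 c2@13 c3@16, authorship .114.......22.33.
After op 4 (insert('e')): buffer="kgddeetxxoczvgdefgdel" (len 21), cursors c1@6 c4@6 c2@16 c3@20, authorship .11414.......222.333.
Authorship (.=original, N=cursor N): . 1 1 4 1 4 . . . . . . . 2 2 2 . 3 3 3 .
Index 6: author = original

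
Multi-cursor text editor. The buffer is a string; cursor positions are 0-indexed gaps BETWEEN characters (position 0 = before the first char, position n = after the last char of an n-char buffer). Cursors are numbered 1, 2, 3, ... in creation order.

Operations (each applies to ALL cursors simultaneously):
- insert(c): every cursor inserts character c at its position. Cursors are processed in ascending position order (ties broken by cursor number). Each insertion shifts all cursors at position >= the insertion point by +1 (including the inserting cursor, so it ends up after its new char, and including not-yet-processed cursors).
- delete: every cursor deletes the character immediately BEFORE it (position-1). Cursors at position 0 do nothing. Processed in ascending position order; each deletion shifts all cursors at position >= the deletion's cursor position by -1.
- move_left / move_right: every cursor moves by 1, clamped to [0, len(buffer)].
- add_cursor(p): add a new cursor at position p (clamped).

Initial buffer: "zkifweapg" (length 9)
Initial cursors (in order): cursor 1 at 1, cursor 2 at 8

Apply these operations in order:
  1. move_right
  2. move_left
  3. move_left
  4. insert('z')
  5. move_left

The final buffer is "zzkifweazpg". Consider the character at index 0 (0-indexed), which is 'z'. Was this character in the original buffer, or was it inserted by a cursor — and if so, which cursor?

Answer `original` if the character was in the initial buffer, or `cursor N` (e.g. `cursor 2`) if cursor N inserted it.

Answer: cursor 1

Derivation:
After op 1 (move_right): buffer="zkifweapg" (len 9), cursors c1@2 c2@9, authorship .........
After op 2 (move_left): buffer="zkifweapg" (len 9), cursors c1@1 c2@8, authorship .........
After op 3 (move_left): buffer="zkifweapg" (len 9), cursors c1@0 c2@7, authorship .........
After op 4 (insert('z')): buffer="zzkifweazpg" (len 11), cursors c1@1 c2@9, authorship 1.......2..
After op 5 (move_left): buffer="zzkifweazpg" (len 11), cursors c1@0 c2@8, authorship 1.......2..
Authorship (.=original, N=cursor N): 1 . . . . . . . 2 . .
Index 0: author = 1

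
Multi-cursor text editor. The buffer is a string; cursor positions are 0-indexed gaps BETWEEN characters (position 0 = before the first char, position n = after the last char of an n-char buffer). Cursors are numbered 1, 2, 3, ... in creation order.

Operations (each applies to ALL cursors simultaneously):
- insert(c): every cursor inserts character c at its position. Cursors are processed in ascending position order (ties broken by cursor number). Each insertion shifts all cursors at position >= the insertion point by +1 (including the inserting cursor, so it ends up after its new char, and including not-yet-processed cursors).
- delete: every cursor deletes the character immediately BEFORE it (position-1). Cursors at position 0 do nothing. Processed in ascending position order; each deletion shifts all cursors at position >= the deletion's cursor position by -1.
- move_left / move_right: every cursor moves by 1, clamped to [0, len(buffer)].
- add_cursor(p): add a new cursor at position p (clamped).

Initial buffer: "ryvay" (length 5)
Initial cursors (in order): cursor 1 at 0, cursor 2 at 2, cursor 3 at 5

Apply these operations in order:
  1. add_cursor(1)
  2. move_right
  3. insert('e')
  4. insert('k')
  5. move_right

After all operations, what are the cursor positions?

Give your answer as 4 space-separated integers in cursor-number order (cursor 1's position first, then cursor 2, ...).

After op 1 (add_cursor(1)): buffer="ryvay" (len 5), cursors c1@0 c4@1 c2@2 c3@5, authorship .....
After op 2 (move_right): buffer="ryvay" (len 5), cursors c1@1 c4@2 c2@3 c3@5, authorship .....
After op 3 (insert('e')): buffer="reyeveaye" (len 9), cursors c1@2 c4@4 c2@6 c3@9, authorship .1.4.2..3
After op 4 (insert('k')): buffer="rekyekvekayek" (len 13), cursors c1@3 c4@6 c2@9 c3@13, authorship .11.44.22..33
After op 5 (move_right): buffer="rekyekvekayek" (len 13), cursors c1@4 c4@7 c2@10 c3@13, authorship .11.44.22..33

Answer: 4 10 13 7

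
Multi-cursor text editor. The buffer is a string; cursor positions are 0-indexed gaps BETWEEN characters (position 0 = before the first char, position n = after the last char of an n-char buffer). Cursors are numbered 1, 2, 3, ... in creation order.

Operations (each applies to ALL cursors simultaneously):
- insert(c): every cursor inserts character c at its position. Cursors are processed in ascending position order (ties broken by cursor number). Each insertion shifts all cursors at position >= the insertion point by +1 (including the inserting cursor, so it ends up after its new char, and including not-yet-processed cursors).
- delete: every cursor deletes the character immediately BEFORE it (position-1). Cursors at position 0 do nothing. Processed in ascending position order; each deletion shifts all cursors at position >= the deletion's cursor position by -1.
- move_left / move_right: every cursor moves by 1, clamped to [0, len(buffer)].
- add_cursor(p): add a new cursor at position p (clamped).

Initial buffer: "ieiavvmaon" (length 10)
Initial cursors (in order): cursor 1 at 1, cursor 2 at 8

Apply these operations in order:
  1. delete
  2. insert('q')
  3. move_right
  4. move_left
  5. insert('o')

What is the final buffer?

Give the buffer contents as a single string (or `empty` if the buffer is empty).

Answer: qoeiavvmqoon

Derivation:
After op 1 (delete): buffer="eiavvmon" (len 8), cursors c1@0 c2@6, authorship ........
After op 2 (insert('q')): buffer="qeiavvmqon" (len 10), cursors c1@1 c2@8, authorship 1......2..
After op 3 (move_right): buffer="qeiavvmqon" (len 10), cursors c1@2 c2@9, authorship 1......2..
After op 4 (move_left): buffer="qeiavvmqon" (len 10), cursors c1@1 c2@8, authorship 1......2..
After op 5 (insert('o')): buffer="qoeiavvmqoon" (len 12), cursors c1@2 c2@10, authorship 11......22..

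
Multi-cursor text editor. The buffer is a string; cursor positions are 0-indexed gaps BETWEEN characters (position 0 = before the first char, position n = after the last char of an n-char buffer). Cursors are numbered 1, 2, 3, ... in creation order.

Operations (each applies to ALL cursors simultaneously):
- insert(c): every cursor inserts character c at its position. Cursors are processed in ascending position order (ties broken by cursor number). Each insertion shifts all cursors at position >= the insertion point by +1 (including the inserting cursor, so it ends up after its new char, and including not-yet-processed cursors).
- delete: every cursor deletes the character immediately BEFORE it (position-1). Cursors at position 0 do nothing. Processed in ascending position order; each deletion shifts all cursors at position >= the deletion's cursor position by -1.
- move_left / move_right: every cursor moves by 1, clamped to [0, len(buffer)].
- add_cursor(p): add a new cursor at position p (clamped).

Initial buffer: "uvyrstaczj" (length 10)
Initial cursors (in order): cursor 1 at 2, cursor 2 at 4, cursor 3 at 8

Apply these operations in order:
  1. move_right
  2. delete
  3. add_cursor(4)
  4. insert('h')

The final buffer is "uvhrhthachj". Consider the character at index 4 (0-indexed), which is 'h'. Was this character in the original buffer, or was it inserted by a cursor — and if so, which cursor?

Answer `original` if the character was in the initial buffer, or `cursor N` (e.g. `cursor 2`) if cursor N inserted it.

After op 1 (move_right): buffer="uvyrstaczj" (len 10), cursors c1@3 c2@5 c3@9, authorship ..........
After op 2 (delete): buffer="uvrtacj" (len 7), cursors c1@2 c2@3 c3@6, authorship .......
After op 3 (add_cursor(4)): buffer="uvrtacj" (len 7), cursors c1@2 c2@3 c4@4 c3@6, authorship .......
After op 4 (insert('h')): buffer="uvhrhthachj" (len 11), cursors c1@3 c2@5 c4@7 c3@10, authorship ..1.2.4..3.
Authorship (.=original, N=cursor N): . . 1 . 2 . 4 . . 3 .
Index 4: author = 2

Answer: cursor 2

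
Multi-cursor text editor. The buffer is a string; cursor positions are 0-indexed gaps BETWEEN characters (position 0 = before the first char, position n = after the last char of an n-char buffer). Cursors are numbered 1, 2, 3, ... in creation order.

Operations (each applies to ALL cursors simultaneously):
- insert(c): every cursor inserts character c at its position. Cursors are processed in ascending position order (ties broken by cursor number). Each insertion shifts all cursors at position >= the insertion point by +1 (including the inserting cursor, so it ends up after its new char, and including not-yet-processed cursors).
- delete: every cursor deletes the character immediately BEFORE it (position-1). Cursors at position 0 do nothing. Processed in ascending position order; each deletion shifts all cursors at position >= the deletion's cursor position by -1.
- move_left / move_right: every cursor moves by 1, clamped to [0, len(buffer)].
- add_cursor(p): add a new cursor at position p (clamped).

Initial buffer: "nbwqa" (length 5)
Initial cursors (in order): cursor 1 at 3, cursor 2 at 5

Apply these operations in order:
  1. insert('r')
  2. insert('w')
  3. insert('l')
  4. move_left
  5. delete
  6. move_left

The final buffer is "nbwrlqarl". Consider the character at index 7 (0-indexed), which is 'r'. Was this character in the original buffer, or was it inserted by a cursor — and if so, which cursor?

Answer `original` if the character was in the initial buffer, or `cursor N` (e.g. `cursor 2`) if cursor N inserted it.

Answer: cursor 2

Derivation:
After op 1 (insert('r')): buffer="nbwrqar" (len 7), cursors c1@4 c2@7, authorship ...1..2
After op 2 (insert('w')): buffer="nbwrwqarw" (len 9), cursors c1@5 c2@9, authorship ...11..22
After op 3 (insert('l')): buffer="nbwrwlqarwl" (len 11), cursors c1@6 c2@11, authorship ...111..222
After op 4 (move_left): buffer="nbwrwlqarwl" (len 11), cursors c1@5 c2@10, authorship ...111..222
After op 5 (delete): buffer="nbwrlqarl" (len 9), cursors c1@4 c2@8, authorship ...11..22
After op 6 (move_left): buffer="nbwrlqarl" (len 9), cursors c1@3 c2@7, authorship ...11..22
Authorship (.=original, N=cursor N): . . . 1 1 . . 2 2
Index 7: author = 2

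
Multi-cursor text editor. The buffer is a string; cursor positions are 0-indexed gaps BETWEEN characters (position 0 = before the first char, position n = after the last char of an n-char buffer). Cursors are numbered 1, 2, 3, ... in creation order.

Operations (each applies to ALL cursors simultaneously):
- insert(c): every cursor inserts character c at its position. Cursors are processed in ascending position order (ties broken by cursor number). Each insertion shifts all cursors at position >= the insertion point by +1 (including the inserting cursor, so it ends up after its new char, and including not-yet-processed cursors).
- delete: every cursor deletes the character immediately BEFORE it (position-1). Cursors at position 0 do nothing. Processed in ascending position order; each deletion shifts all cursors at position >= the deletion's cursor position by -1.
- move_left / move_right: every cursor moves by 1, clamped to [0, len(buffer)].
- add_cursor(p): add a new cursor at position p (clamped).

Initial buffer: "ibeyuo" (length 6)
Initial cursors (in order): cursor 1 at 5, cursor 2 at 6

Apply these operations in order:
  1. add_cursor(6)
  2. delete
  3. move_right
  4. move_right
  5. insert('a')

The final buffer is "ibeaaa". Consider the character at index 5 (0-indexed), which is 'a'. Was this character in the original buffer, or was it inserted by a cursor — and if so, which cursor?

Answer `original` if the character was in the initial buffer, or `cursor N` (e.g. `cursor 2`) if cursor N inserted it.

Answer: cursor 3

Derivation:
After op 1 (add_cursor(6)): buffer="ibeyuo" (len 6), cursors c1@5 c2@6 c3@6, authorship ......
After op 2 (delete): buffer="ibe" (len 3), cursors c1@3 c2@3 c3@3, authorship ...
After op 3 (move_right): buffer="ibe" (len 3), cursors c1@3 c2@3 c3@3, authorship ...
After op 4 (move_right): buffer="ibe" (len 3), cursors c1@3 c2@3 c3@3, authorship ...
After op 5 (insert('a')): buffer="ibeaaa" (len 6), cursors c1@6 c2@6 c3@6, authorship ...123
Authorship (.=original, N=cursor N): . . . 1 2 3
Index 5: author = 3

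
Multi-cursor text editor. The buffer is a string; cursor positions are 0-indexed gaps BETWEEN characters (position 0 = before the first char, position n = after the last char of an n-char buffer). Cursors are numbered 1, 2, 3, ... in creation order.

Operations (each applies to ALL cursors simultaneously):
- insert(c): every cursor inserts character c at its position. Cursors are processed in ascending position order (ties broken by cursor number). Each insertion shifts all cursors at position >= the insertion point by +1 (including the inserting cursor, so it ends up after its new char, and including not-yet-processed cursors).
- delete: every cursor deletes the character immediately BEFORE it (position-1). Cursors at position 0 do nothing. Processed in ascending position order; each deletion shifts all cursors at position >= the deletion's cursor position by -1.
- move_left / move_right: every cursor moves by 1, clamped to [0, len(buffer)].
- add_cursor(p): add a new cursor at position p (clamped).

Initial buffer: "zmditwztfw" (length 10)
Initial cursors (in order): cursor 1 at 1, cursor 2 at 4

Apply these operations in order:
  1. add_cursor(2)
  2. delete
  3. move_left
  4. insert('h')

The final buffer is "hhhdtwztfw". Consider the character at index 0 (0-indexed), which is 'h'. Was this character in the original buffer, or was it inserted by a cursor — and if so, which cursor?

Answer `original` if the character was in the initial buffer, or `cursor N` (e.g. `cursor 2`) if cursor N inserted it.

After op 1 (add_cursor(2)): buffer="zmditwztfw" (len 10), cursors c1@1 c3@2 c2@4, authorship ..........
After op 2 (delete): buffer="dtwztfw" (len 7), cursors c1@0 c3@0 c2@1, authorship .......
After op 3 (move_left): buffer="dtwztfw" (len 7), cursors c1@0 c2@0 c3@0, authorship .......
After op 4 (insert('h')): buffer="hhhdtwztfw" (len 10), cursors c1@3 c2@3 c3@3, authorship 123.......
Authorship (.=original, N=cursor N): 1 2 3 . . . . . . .
Index 0: author = 1

Answer: cursor 1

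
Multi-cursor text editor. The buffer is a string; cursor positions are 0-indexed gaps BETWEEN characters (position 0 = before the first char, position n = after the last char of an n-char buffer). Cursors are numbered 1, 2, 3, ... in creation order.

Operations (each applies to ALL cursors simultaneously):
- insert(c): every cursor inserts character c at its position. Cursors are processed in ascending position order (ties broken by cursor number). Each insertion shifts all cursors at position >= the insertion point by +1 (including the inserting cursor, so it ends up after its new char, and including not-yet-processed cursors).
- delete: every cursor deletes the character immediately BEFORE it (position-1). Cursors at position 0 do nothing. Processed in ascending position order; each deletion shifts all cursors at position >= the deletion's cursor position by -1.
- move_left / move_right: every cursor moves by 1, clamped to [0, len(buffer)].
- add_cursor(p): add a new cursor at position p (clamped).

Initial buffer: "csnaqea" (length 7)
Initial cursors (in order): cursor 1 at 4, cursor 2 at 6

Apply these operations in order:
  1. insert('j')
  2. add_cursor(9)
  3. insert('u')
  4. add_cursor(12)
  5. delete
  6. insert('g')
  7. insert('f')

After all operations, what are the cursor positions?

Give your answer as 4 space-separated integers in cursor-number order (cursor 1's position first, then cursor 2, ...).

Answer: 7 16 16 16

Derivation:
After op 1 (insert('j')): buffer="csnajqeja" (len 9), cursors c1@5 c2@8, authorship ....1..2.
After op 2 (add_cursor(9)): buffer="csnajqeja" (len 9), cursors c1@5 c2@8 c3@9, authorship ....1..2.
After op 3 (insert('u')): buffer="csnajuqejuau" (len 12), cursors c1@6 c2@10 c3@12, authorship ....11..22.3
After op 4 (add_cursor(12)): buffer="csnajuqejuau" (len 12), cursors c1@6 c2@10 c3@12 c4@12, authorship ....11..22.3
After op 5 (delete): buffer="csnajqej" (len 8), cursors c1@5 c2@8 c3@8 c4@8, authorship ....1..2
After op 6 (insert('g')): buffer="csnajgqejggg" (len 12), cursors c1@6 c2@12 c3@12 c4@12, authorship ....11..2234
After op 7 (insert('f')): buffer="csnajgfqejgggfff" (len 16), cursors c1@7 c2@16 c3@16 c4@16, authorship ....111..2234234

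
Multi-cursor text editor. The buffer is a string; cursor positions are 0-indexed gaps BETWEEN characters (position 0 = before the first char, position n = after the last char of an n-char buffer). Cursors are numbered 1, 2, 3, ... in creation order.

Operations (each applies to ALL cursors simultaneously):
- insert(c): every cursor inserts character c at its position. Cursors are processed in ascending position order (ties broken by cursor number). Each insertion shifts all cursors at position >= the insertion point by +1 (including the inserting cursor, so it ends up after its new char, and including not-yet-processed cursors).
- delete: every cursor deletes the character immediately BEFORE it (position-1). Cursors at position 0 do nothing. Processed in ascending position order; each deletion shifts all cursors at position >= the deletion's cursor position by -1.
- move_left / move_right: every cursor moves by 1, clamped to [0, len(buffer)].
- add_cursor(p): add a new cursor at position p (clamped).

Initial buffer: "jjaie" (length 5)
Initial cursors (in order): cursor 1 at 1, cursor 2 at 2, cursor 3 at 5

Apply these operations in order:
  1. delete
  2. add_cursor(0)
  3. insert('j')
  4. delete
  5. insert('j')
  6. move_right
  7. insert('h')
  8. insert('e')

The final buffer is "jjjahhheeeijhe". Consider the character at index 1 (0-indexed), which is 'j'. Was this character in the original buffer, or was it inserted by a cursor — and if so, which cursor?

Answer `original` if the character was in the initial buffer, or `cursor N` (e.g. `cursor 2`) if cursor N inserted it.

After op 1 (delete): buffer="ai" (len 2), cursors c1@0 c2@0 c3@2, authorship ..
After op 2 (add_cursor(0)): buffer="ai" (len 2), cursors c1@0 c2@0 c4@0 c3@2, authorship ..
After op 3 (insert('j')): buffer="jjjaij" (len 6), cursors c1@3 c2@3 c4@3 c3@6, authorship 124..3
After op 4 (delete): buffer="ai" (len 2), cursors c1@0 c2@0 c4@0 c3@2, authorship ..
After op 5 (insert('j')): buffer="jjjaij" (len 6), cursors c1@3 c2@3 c4@3 c3@6, authorship 124..3
After op 6 (move_right): buffer="jjjaij" (len 6), cursors c1@4 c2@4 c4@4 c3@6, authorship 124..3
After op 7 (insert('h')): buffer="jjjahhhijh" (len 10), cursors c1@7 c2@7 c4@7 c3@10, authorship 124.124.33
After op 8 (insert('e')): buffer="jjjahhheeeijhe" (len 14), cursors c1@10 c2@10 c4@10 c3@14, authorship 124.124124.333
Authorship (.=original, N=cursor N): 1 2 4 . 1 2 4 1 2 4 . 3 3 3
Index 1: author = 2

Answer: cursor 2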